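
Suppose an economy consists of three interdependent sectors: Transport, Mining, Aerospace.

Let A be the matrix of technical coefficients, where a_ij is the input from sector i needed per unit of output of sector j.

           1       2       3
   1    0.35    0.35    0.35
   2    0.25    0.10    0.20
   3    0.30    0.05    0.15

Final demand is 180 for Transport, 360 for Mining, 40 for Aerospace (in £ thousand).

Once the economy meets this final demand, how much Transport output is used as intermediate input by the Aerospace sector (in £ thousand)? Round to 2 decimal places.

z_13 = 141.95

I − A =
  [   0.65    -0.35    -0.35]
  [  -0.25     0.90    -0.20]
  [  -0.30    -0.05     0.85]
Cofactors of I−A, C_ij = (−1)^(i+j)·(minor ij) (rows/columns in the sector order above):
  C_11 = (0.90)(0.85) − (-0.20)(-0.05) = 0.7550
  C_12 = −[(-0.25)(0.85) − (-0.20)(-0.30)] = 0.2725
  C_13 = (-0.25)(-0.05) − (0.90)(-0.30) = 0.2825
  C_21 = −[(-0.35)(0.85) − (-0.35)(-0.05)] = 0.3150
  C_22 = (0.65)(0.85) − (-0.35)(-0.30) = 0.4475
  C_23 = −[(0.65)(-0.05) − (-0.35)(-0.30)] = 0.1375
  C_31 = (-0.35)(-0.20) − (-0.35)(0.90) = 0.3850
  C_32 = −[(0.65)(-0.20) − (-0.35)(-0.25)] = 0.2175
  C_33 = (0.65)(0.90) − (-0.35)(-0.25) = 0.4975
det(I−A) = Σ_j (I−A)_1j·C_1j = (0.65)(0.7550) + (-0.35)(0.2725) + (-0.35)(0.2825) = 0.2965
adj(I−A) = Cᵀ =
  [ 0.7550   0.3150   0.3850]
  [ 0.2725   0.4475   0.2175]
  [ 0.2825   0.1375   0.4975]
(I − A)⁻¹ = adj(I−A) / det(I−A) ≈
  [   2.5464     1.0624     1.2985]
  [   0.9191     1.5093     0.7336]
  [   0.9528     0.4637     1.6779]
First solve x = (I − A)⁻¹ d = adj(I−A)·d / det(I−A); in particular x_3 = (0.2825·180 + 0.1375·360 + 0.4975·40) / 0.2965 = 120.25 / 0.2965 ≈ 405.5649.
Intermediate flow from 1 to 3: z_13 = a_13 · x_3 = 0.35 × 120.25 / 0.2965 = 42.0875 / 0.2965 ≈ 141.95.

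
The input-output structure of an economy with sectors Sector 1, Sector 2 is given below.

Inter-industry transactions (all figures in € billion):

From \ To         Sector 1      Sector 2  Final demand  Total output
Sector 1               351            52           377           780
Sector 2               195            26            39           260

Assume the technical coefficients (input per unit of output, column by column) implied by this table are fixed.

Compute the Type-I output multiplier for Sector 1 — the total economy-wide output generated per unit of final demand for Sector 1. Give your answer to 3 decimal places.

Technical coefficients a_ij = z_ij / X_j:
  a_11 = 351/780 = 0.45, a_21 = 195/780 = 0.25
  a_12 = 52/260 = 0.20, a_22 = 26/260 = 0.10
I − A =
  [   0.55    -0.20]
  [  -0.25     0.90]
det(I−A) = (0.55)(0.90) − (-0.20)(-0.25) = 0.4450
adj(I−A) = [[0.90, 0.20], [0.25, 0.55]]
(I − A)⁻¹ = adj(I−A) / det(I−A) ≈
  [   2.0225     0.4494]
  [   0.5618     1.2360]
The output multiplier for sector j is the column-j sum of the Leontief inverse (I − A)⁻¹ = adj(I−A) / det(I−A).
Column 1 of adj(I−A): (0.90, 0.25); det(I−A) = 0.4450.
m_1 = (0.90 + 0.25) / 0.4450 = 1.15 / 0.4450 ≈ 2.584.

m_1 = 2.584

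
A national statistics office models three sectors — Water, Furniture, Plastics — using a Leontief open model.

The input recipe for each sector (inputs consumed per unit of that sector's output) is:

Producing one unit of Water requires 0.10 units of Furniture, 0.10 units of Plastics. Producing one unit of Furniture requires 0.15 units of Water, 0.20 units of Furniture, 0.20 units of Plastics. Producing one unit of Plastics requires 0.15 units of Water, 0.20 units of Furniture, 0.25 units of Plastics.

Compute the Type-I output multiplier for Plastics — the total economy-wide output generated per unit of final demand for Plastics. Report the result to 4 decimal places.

I − A =
  [   1.00    -0.15    -0.15]
  [  -0.10     0.80    -0.20]
  [  -0.10    -0.20     0.75]
Cofactors of I−A, C_ij = (−1)^(i+j)·(minor ij) (rows/columns in the sector order above):
  C_11 = (0.80)(0.75) − (-0.20)(-0.20) = 0.5600
  C_12 = −[(-0.10)(0.75) − (-0.20)(-0.10)] = 0.0950
  C_13 = (-0.10)(-0.20) − (0.80)(-0.10) = 0.1000
  C_21 = −[(-0.15)(0.75) − (-0.15)(-0.20)] = 0.1425
  C_22 = (1.00)(0.75) − (-0.15)(-0.10) = 0.7350
  C_23 = −[(1.00)(-0.20) − (-0.15)(-0.10)] = 0.2150
  C_31 = (-0.15)(-0.20) − (-0.15)(0.80) = 0.1500
  C_32 = −[(1.00)(-0.20) − (-0.15)(-0.10)] = 0.2150
  C_33 = (1.00)(0.80) − (-0.15)(-0.10) = 0.7850
det(I−A) = Σ_j (I−A)_1j·C_1j = (1.00)(0.5600) + (-0.15)(0.0950) + (-0.15)(0.1000) = 0.53075
adj(I−A) = Cᵀ =
  [ 0.5600   0.1425   0.1500]
  [ 0.0950   0.7350   0.2150]
  [ 0.1000   0.2150   0.7850]
(I − A)⁻¹ = adj(I−A) / det(I−A) ≈
  [   1.05511     0.26849     0.28262]
  [   0.17899     1.38483     0.40509]
  [   0.18841     0.40509     1.47904]
The output multiplier for sector j is the column-j sum of the Leontief inverse (I − A)⁻¹ = adj(I−A) / det(I−A).
Column 3 of adj(I−A): (0.1500, 0.2150, 0.7850); det(I−A) = 0.53075.
m_3 = (0.1500 + 0.2150 + 0.7850) / 0.53075 = 1.15 / 0.53075 ≈ 2.1667.

m_3 = 2.1667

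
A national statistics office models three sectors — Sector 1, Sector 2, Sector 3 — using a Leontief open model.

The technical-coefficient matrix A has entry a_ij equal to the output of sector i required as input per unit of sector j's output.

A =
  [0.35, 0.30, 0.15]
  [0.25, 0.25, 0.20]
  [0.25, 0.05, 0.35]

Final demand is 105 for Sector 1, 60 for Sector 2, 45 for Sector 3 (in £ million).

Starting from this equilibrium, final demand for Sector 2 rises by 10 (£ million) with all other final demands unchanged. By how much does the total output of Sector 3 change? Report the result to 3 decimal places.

Δx_3 = 4.962

I − A =
  [   0.65    -0.30    -0.15]
  [  -0.25     0.75    -0.20]
  [  -0.25    -0.05     0.65]
Cofactors of I−A, C_ij = (−1)^(i+j)·(minor ij) (rows/columns in the sector order above):
  C_11 = (0.75)(0.65) − (-0.20)(-0.05) = 0.4775
  C_12 = −[(-0.25)(0.65) − (-0.20)(-0.25)] = 0.2125
  C_13 = (-0.25)(-0.05) − (0.75)(-0.25) = 0.2000
  C_21 = −[(-0.30)(0.65) − (-0.15)(-0.05)] = 0.2025
  C_22 = (0.65)(0.65) − (-0.15)(-0.25) = 0.3850
  C_23 = −[(0.65)(-0.05) − (-0.30)(-0.25)] = 0.1075
  C_31 = (-0.30)(-0.20) − (-0.15)(0.75) = 0.1725
  C_32 = −[(0.65)(-0.20) − (-0.15)(-0.25)] = 0.1675
  C_33 = (0.65)(0.75) − (-0.30)(-0.25) = 0.4125
det(I−A) = Σ_j (I−A)_1j·C_1j = (0.65)(0.4775) + (-0.30)(0.2125) + (-0.15)(0.2000) = 0.216625
adj(I−A) = Cᵀ =
  [ 0.4775   0.2025   0.1725]
  [ 0.2125   0.3850   0.1675]
  [ 0.2000   0.1075   0.4125]
(I − A)⁻¹ = adj(I−A) / det(I−A) ≈
  [   2.2043     0.9348     0.7963]
  [   0.9810     1.7773     0.7732]
  [   0.9233     0.4962     1.9042]
Δx = (I − A)⁻¹ Δd with Δd having +10 in the Sector 2 component and 0 elsewhere.
So Δx_3 = L_32 · (+10), where L_32 = adj(I−A)_32 / det(I−A) = 0.1075 / 0.216625.
Δx_3 = 0.1075 × (+10) / 0.216625 = 1.075 / 0.216625 ≈ 4.962.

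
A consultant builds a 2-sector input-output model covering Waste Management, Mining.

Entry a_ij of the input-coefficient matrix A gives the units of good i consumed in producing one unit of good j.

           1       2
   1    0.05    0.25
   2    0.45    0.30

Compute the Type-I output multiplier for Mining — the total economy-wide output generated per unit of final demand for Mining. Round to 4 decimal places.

I − A =
  [   0.95    -0.25]
  [  -0.45     0.70]
det(I−A) = (0.95)(0.70) − (-0.25)(-0.45) = 0.5525
adj(I−A) = [[0.70, 0.25], [0.45, 0.95]]
(I − A)⁻¹ = adj(I−A) / det(I−A) ≈
  [   1.26697     0.45249]
  [   0.81448     1.71946]
The output multiplier for sector j is the column-j sum of the Leontief inverse (I − A)⁻¹ = adj(I−A) / det(I−A).
Column 2 of adj(I−A): (0.25, 0.95); det(I−A) = 0.5525.
m_2 = (0.25 + 0.95) / 0.5525 = 1.20 / 0.5525 ≈ 2.1719.

m_2 = 2.1719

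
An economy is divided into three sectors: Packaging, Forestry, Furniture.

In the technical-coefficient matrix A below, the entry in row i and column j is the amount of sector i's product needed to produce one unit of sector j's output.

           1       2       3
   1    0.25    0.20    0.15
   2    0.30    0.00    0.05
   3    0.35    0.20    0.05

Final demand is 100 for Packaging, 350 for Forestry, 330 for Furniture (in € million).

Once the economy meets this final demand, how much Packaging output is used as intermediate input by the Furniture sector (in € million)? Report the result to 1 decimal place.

I − A =
  [   0.75    -0.20    -0.15]
  [  -0.30     1.00    -0.05]
  [  -0.35    -0.20     0.95]
Cofactors of I−A, C_ij = (−1)^(i+j)·(minor ij) (rows/columns in the sector order above):
  C_11 = (1.00)(0.95) − (-0.05)(-0.20) = 0.9400
  C_12 = −[(-0.30)(0.95) − (-0.05)(-0.35)] = 0.3025
  C_13 = (-0.30)(-0.20) − (1.00)(-0.35) = 0.4100
  C_21 = −[(-0.20)(0.95) − (-0.15)(-0.20)] = 0.2200
  C_22 = (0.75)(0.95) − (-0.15)(-0.35) = 0.6600
  C_23 = −[(0.75)(-0.20) − (-0.20)(-0.35)] = 0.2200
  C_31 = (-0.20)(-0.05) − (-0.15)(1.00) = 0.1600
  C_32 = −[(0.75)(-0.05) − (-0.15)(-0.30)] = 0.0825
  C_33 = (0.75)(1.00) − (-0.20)(-0.30) = 0.6900
det(I−A) = Σ_j (I−A)_1j·C_1j = (0.75)(0.9400) + (-0.20)(0.3025) + (-0.15)(0.4100) = 0.5830
adj(I−A) = Cᵀ =
  [ 0.9400   0.2200   0.1600]
  [ 0.3025   0.6600   0.0825]
  [ 0.4100   0.2200   0.6900]
(I − A)⁻¹ = adj(I−A) / det(I−A) ≈
  [   1.6123     0.3774     0.2744]
  [   0.5189     1.1321     0.1415]
  [   0.7033     0.3774     1.1835]
First solve x = (I − A)⁻¹ d = adj(I−A)·d / det(I−A); in particular x_3 = (0.4100·100 + 0.2200·350 + 0.6900·330) / 0.5830 = 345.70 / 0.5830 ≈ 592.967.
Intermediate flow from 1 to 3: z_13 = a_13 · x_3 = 0.15 × 345.70 / 0.5830 = 51.855 / 0.5830 ≈ 88.9.

z_13 = 88.9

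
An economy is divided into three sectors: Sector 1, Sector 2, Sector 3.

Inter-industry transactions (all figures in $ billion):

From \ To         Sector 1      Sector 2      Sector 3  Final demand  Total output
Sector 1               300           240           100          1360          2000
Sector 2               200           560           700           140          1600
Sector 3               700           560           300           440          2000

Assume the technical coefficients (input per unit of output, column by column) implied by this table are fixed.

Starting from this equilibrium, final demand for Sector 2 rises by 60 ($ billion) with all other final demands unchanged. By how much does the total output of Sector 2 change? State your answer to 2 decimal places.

Technical coefficients a_ij = z_ij / X_j:
  a_11 = 300/2000 = 0.15, a_21 = 200/2000 = 0.10, a_31 = 700/2000 = 0.35
  a_12 = 240/1600 = 0.15, a_22 = 560/1600 = 0.35, a_32 = 560/1600 = 0.35
  a_13 = 100/2000 = 0.05, a_23 = 700/2000 = 0.35, a_33 = 300/2000 = 0.15
I − A =
  [   0.85    -0.15    -0.05]
  [  -0.10     0.65    -0.35]
  [  -0.35    -0.35     0.85]
Cofactors of I−A, C_ij = (−1)^(i+j)·(minor ij) (rows/columns in the sector order above):
  C_11 = (0.65)(0.85) − (-0.35)(-0.35) = 0.4300
  C_12 = −[(-0.10)(0.85) − (-0.35)(-0.35)] = 0.2075
  C_13 = (-0.10)(-0.35) − (0.65)(-0.35) = 0.2625
  C_21 = −[(-0.15)(0.85) − (-0.05)(-0.35)] = 0.1450
  C_22 = (0.85)(0.85) − (-0.05)(-0.35) = 0.7050
  C_23 = −[(0.85)(-0.35) − (-0.15)(-0.35)] = 0.3500
  C_31 = (-0.15)(-0.35) − (-0.05)(0.65) = 0.0850
  C_32 = −[(0.85)(-0.35) − (-0.05)(-0.10)] = 0.3025
  C_33 = (0.85)(0.65) − (-0.15)(-0.10) = 0.5375
det(I−A) = Σ_j (I−A)_1j·C_1j = (0.85)(0.4300) + (-0.15)(0.2075) + (-0.05)(0.2625) = 0.32125
adj(I−A) = Cᵀ =
  [ 0.4300   0.1450   0.0850]
  [ 0.2075   0.7050   0.3025]
  [ 0.2625   0.3500   0.5375]
(I − A)⁻¹ = adj(I−A) / det(I−A) ≈
  [   1.3385     0.4514     0.2646]
  [   0.6459     2.1946     0.9416]
  [   0.8171     1.0895     1.6732]
Δx = (I − A)⁻¹ Δd with Δd having +60 in the Sector 2 component and 0 elsewhere.
So Δx_2 = L_22 · (+60), where L_22 = adj(I−A)_22 / det(I−A) = 0.7050 / 0.32125.
Δx_2 = 0.7050 × (+60) / 0.32125 = 42.30 / 0.32125 ≈ 131.67.

Δx_2 = 131.67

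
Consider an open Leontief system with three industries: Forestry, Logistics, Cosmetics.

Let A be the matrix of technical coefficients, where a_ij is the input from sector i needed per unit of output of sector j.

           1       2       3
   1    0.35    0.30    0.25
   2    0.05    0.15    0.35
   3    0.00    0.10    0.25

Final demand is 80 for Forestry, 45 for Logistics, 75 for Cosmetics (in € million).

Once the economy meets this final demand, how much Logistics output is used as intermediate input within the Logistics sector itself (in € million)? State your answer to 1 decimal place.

z_22 = 17.0

I − A =
  [   0.65    -0.30    -0.25]
  [  -0.05     0.85    -0.35]
  [   0.00    -0.10     0.75]
Cofactors of I−A, C_ij = (−1)^(i+j)·(minor ij) (rows/columns in the sector order above):
  C_11 = (0.85)(0.75) − (-0.35)(-0.10) = 0.6025
  C_12 = −[(-0.05)(0.75) − (-0.35)(0.00)] = 0.0375
  C_13 = (-0.05)(-0.10) − (0.85)(0.00) = 0.0050
  C_21 = −[(-0.30)(0.75) − (-0.25)(-0.10)] = 0.2500
  C_22 = (0.65)(0.75) − (-0.25)(0.00) = 0.4875
  C_23 = −[(0.65)(-0.10) − (-0.30)(0.00)] = 0.0650
  C_31 = (-0.30)(-0.35) − (-0.25)(0.85) = 0.3175
  C_32 = −[(0.65)(-0.35) − (-0.25)(-0.05)] = 0.2400
  C_33 = (0.65)(0.85) − (-0.30)(-0.05) = 0.5375
det(I−A) = Σ_j (I−A)_1j·C_1j = (0.65)(0.6025) + (-0.30)(0.0375) + (-0.25)(0.0050) = 0.379125
adj(I−A) = Cᵀ =
  [ 0.6025   0.2500   0.3175]
  [ 0.0375   0.4875   0.2400]
  [ 0.0050   0.0650   0.5375]
(I − A)⁻¹ = adj(I−A) / det(I−A) ≈
  [   1.5892     0.6594     0.8375]
  [   0.0989     1.2859     0.6330]
  [   0.0132     0.1714     1.4177]
First solve x = (I − A)⁻¹ d = adj(I−A)·d / det(I−A); in particular x_2 = (0.0375·80 + 0.4875·45 + 0.2400·75) / 0.379125 = 42.9375 / 0.379125 ≈ 113.254.
Intermediate flow from 2 to 2: z_22 = a_22 · x_2 = 0.15 × 42.9375 / 0.379125 = 6.440625 / 0.379125 ≈ 17.0.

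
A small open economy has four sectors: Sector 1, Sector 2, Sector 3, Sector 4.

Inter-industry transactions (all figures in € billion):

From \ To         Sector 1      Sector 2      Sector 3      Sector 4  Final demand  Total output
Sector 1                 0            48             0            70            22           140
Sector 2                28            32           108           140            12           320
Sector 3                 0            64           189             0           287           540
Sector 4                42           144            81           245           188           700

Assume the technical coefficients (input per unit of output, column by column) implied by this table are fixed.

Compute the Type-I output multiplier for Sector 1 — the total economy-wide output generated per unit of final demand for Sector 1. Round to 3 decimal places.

Technical coefficients a_ij = z_ij / X_j:
  a_11 = 0/140 = 0.00, a_21 = 28/140 = 0.20, a_31 = 0/140 = 0.00, a_41 = 42/140 = 0.30
  a_12 = 48/320 = 0.15, a_22 = 32/320 = 0.10, a_32 = 64/320 = 0.20, a_42 = 144/320 = 0.45
  a_13 = 0/540 = 0.00, a_23 = 108/540 = 0.20, a_33 = 189/540 = 0.35, a_43 = 81/540 = 0.15
  a_14 = 70/700 = 0.10, a_24 = 140/700 = 0.20, a_34 = 0/700 = 0.00, a_44 = 245/700 = 0.35
I − A =
  [   1.00    -0.15     0.00    -0.10]
  [  -0.20     0.90    -0.20    -0.20]
  [   0.00    -0.20     0.65     0.00]
  [  -0.30    -0.45    -0.15     0.65]
Compute the cofactors C_ij = (−1)^(i+j)·(3×3 minor ij) of I−A; the adjugate is their transpose:
adj(I−A) = Cᵀ =
  [ 0.289750   0.095625   0.046500   0.074000]
  [ 0.123500   0.403000   0.157000   0.143000]
  [ 0.038000   0.124000   0.430500   0.044000]
  [ 0.228000   0.351750   0.229500   0.525500]
det(I−A) = Σ_j (I−A)_1j·C_1j = (1.00)(0.289750) + (-0.15)(0.123500) + (0.00)(0.038000) + (-0.10)(0.228000) = 0.248425
(I − A)⁻¹ = adj(I−A) / det(I−A) ≈
  [   1.1663     0.3849     0.1872     0.2979]
  [   0.4971     1.6222     0.6320     0.5756]
  [   0.1530     0.4991     1.7329     0.1771]
  [   0.9178     1.4159     0.9238     2.1153]
The output multiplier for sector j is the column-j sum of the Leontief inverse (I − A)⁻¹ = adj(I−A) / det(I−A).
Column 1 of adj(I−A): (0.289750, 0.123500, 0.038000, 0.228000); det(I−A) = 0.248425.
m_1 = (0.289750 + 0.123500 + 0.038000 + 0.228000) / 0.248425 = 0.67925 / 0.248425 ≈ 2.734.

m_1 = 2.734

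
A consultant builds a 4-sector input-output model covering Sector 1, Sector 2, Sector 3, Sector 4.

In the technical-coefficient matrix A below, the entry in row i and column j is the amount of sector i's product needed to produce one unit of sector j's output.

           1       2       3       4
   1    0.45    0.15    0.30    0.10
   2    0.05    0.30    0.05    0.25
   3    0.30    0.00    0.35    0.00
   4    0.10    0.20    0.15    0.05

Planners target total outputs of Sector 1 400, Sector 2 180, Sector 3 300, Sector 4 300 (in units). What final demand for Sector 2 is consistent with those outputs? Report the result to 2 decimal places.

I − A =
  [   0.55    -0.15    -0.30    -0.10]
  [  -0.05     0.70    -0.05    -0.25]
  [  -0.30     0.00     0.65     0.00]
  [  -0.10    -0.20    -0.15     0.95]
d = (I − A) x:
  d_1 = (+0.55)·400 + (-0.15)·180 + (-0.30)·300 + (-0.10)·300 = 73.00
  d_2 = (-0.05)·400 + (+0.70)·180 + (-0.05)·300 + (-0.25)·300 = 16.00
  d_3 = (-0.30)·400 + (+0.00)·180 + (+0.65)·300 + (+0.00)·300 = 75.00
  d_4 = (-0.10)·400 + (-0.20)·180 + (-0.15)·300 + (+0.95)·300 = 164.00

d_2 = 16.00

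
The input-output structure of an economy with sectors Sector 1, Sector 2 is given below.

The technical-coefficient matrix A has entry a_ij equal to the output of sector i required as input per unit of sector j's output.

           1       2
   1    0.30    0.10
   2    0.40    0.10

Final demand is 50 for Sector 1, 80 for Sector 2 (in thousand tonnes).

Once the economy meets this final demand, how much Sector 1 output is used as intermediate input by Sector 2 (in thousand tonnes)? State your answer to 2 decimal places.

I − A =
  [   0.70    -0.10]
  [  -0.40     0.90]
det(I−A) = (0.70)(0.90) − (-0.10)(-0.40) = 0.5900
adj(I−A) = [[0.90, 0.10], [0.40, 0.70]]
(I − A)⁻¹ = adj(I−A) / det(I−A) ≈
  [   1.5254     0.1695]
  [   0.6780     1.1864]
First solve x = (I − A)⁻¹ d = adj(I−A)·d / det(I−A); in particular x_2 = (0.40·50 + 0.70·80) / 0.5900 = 76.00 / 0.5900 ≈ 128.8136.
Intermediate flow from 1 to 2: z_12 = a_12 · x_2 = 0.10 × 76.00 / 0.5900 = 7.60 / 0.5900 ≈ 12.88.

z_12 = 12.88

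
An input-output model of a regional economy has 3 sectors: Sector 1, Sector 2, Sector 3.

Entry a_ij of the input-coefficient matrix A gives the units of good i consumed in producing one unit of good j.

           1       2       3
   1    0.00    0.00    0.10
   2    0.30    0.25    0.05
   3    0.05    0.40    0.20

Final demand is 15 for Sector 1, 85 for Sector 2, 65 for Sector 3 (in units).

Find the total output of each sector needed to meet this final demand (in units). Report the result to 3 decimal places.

I − A =
  [   1.00     0.00    -0.10]
  [  -0.30     0.75    -0.05]
  [  -0.05    -0.40     0.80]
Cofactors of I−A, C_ij = (−1)^(i+j)·(minor ij) (rows/columns in the sector order above):
  C_11 = (0.75)(0.80) − (-0.05)(-0.40) = 0.5800
  C_12 = −[(-0.30)(0.80) − (-0.05)(-0.05)] = 0.2425
  C_13 = (-0.30)(-0.40) − (0.75)(-0.05) = 0.1575
  C_21 = −[(0.00)(0.80) − (-0.10)(-0.40)] = 0.0400
  C_22 = (1.00)(0.80) − (-0.10)(-0.05) = 0.7950
  C_23 = −[(1.00)(-0.40) − (0.00)(-0.05)] = 0.4000
  C_31 = (0.00)(-0.05) − (-0.10)(0.75) = 0.0750
  C_32 = −[(1.00)(-0.05) − (-0.10)(-0.30)] = 0.0800
  C_33 = (1.00)(0.75) − (0.00)(-0.30) = 0.7500
det(I−A) = Σ_j (I−A)_1j·C_1j = (1.00)(0.5800) + (0.00)(0.2425) + (-0.10)(0.1575) = 0.56425
adj(I−A) = Cᵀ =
  [ 0.5800   0.0400   0.0750]
  [ 0.2425   0.7950   0.0800]
  [ 0.1575   0.4000   0.7500]
(I − A)⁻¹ = adj(I−A) / det(I−A) ≈
  [   1.0279     0.0709     0.1329]
  [   0.4298     1.4089     0.1418]
  [   0.2791     0.7089     1.3292]
x = (I − A)⁻¹ d = adj(I−A)·d / det(I−A), with det(I−A) = 0.56425:
  x_1 = (0.5800·15 + 0.0400·85 + 0.0750·65) / 0.56425 = 16.975 / 0.56425 ≈ 30.084
  x_2 = (0.2425·15 + 0.7950·85 + 0.0800·65) / 0.56425 = 76.4125 / 0.56425 ≈ 135.423
  x_3 = (0.1575·15 + 0.4000·85 + 0.7500·65) / 0.56425 = 85.1125 / 0.56425 ≈ 150.842

x_1 = 30.084, x_2 = 135.423, x_3 = 150.842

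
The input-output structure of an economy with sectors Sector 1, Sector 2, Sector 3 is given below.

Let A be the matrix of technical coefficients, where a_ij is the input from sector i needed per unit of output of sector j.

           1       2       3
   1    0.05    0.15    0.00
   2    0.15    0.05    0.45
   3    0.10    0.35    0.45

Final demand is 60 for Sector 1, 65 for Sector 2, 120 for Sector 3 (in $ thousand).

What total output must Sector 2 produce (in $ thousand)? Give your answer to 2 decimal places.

x_2 = 283.59

I − A =
  [   0.95    -0.15     0.00]
  [  -0.15     0.95    -0.45]
  [  -0.10    -0.35     0.55]
Cofactors of I−A, C_ij = (−1)^(i+j)·(minor ij) (rows/columns in the sector order above):
  C_11 = (0.95)(0.55) − (-0.45)(-0.35) = 0.3650
  C_12 = −[(-0.15)(0.55) − (-0.45)(-0.10)] = 0.1275
  C_13 = (-0.15)(-0.35) − (0.95)(-0.10) = 0.1475
  C_21 = −[(-0.15)(0.55) − (0.00)(-0.35)] = 0.0825
  C_22 = (0.95)(0.55) − (0.00)(-0.10) = 0.5225
  C_23 = −[(0.95)(-0.35) − (-0.15)(-0.10)] = 0.3475
  C_31 = (-0.15)(-0.45) − (0.00)(0.95) = 0.0675
  C_32 = −[(0.95)(-0.45) − (0.00)(-0.15)] = 0.4275
  C_33 = (0.95)(0.95) − (-0.15)(-0.15) = 0.8800
det(I−A) = Σ_j (I−A)_1j·C_1j = (0.95)(0.3650) + (-0.15)(0.1275) + (0.00)(0.1475) = 0.327625
adj(I−A) = Cᵀ =
  [ 0.3650   0.0825   0.0675]
  [ 0.1275   0.5225   0.4275]
  [ 0.1475   0.3475   0.8800]
(I − A)⁻¹ = adj(I−A) / det(I−A) ≈
  [   1.1141     0.2518     0.2060]
  [   0.3892     1.5948     1.3048]
  [   0.4502     1.0607     2.6860]
x = (I − A)⁻¹ d = adj(I−A)·d / det(I−A), with det(I−A) = 0.327625:
  x_1 = (0.3650·60 + 0.0825·65 + 0.0675·120) / 0.327625 = 35.3625 / 0.327625 ≈ 107.94
  x_2 = (0.1275·60 + 0.5225·65 + 0.4275·120) / 0.327625 = 92.9125 / 0.327625 ≈ 283.59
  x_3 = (0.1475·60 + 0.3475·65 + 0.8800·120) / 0.327625 = 137.0375 / 0.327625 ≈ 418.28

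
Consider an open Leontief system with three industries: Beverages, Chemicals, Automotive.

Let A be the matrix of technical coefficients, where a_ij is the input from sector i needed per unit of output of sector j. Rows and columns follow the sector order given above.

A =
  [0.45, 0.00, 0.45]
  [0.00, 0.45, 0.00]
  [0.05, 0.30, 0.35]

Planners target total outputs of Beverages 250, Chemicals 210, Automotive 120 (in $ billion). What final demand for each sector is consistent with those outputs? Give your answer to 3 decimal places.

I − A =
  [   0.55     0.00    -0.45]
  [   0.00     0.55     0.00]
  [  -0.05    -0.30     0.65]
d = (I − A) x:
  d_B = (+0.55)·250 + (+0.00)·210 + (-0.45)·120 = 83.500
  d_C = (+0.00)·250 + (+0.55)·210 + (+0.00)·120 = 115.500
  d_A = (-0.05)·250 + (-0.30)·210 + (+0.65)·120 = 2.500

d_B = 83.500, d_C = 115.500, d_A = 2.500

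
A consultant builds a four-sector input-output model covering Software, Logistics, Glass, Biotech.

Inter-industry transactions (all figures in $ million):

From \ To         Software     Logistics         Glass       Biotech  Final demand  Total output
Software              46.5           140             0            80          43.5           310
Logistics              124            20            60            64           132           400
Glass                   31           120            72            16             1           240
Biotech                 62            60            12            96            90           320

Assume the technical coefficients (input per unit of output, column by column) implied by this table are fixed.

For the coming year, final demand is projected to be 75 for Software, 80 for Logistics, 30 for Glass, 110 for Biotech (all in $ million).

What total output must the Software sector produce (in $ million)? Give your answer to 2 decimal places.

Technical coefficients a_ij = z_ij / X_j:
  a_SS = 46.5/310 = 0.15, a_LS = 124/310 = 0.40, a_GS = 31/310 = 0.10, a_BS = 62/310 = 0.20
  a_SL = 140/400 = 0.35, a_LL = 20/400 = 0.05, a_GL = 120/400 = 0.30, a_BL = 60/400 = 0.15
  a_SG = 0/240 = 0.00, a_LG = 60/240 = 0.25, a_GG = 72/240 = 0.30, a_BG = 12/240 = 0.05
  a_SB = 80/320 = 0.25, a_LB = 64/320 = 0.20, a_GB = 16/320 = 0.05, a_BB = 96/320 = 0.30
I − A =
  [   0.85    -0.35     0.00    -0.25]
  [  -0.40     0.95    -0.25    -0.20]
  [  -0.10    -0.30     0.70    -0.05]
  [  -0.20    -0.15    -0.05     0.70]
Compute the cofactors C_ij = (−1)^(i+j)·(3×3 minor ij) of I−A; the adjugate is their transpose:
adj(I−A) = Cᵀ =
  [ 0.384750   0.200625   0.086000   0.200875]
  [ 0.244000   0.378125   0.149750   0.205875]
  [ 0.172000   0.201625   0.365250   0.145125]
  [ 0.174500   0.152750   0.082750   0.394750]
det(I−A) = Σ_j (I−A)_1j·C_1j = (0.85)(0.384750) + (-0.35)(0.244000) + (0.00)(0.172000) + (-0.25)(0.174500) = 0.1980125
(I − A)⁻¹ = adj(I−A) / det(I−A) ≈
  [   1.9431     1.0132     0.4343     1.0145]
  [   1.2322     1.9096     0.7563     1.0397]
  [   0.8686     1.0182     1.8446     0.7329]
  [   0.8813     0.7714     0.4179     1.9936]
x = (I − A)⁻¹ d = adj(I−A)·d / det(I−A), with det(I−A) = 0.1980125:
  x_S = (0.384750·75 + 0.200625·80 + 0.086000·30 + 0.200875·110) / 0.1980125 = 69.5825 / 0.1980125 ≈ 351.40
  x_L = (0.244000·75 + 0.378125·80 + 0.149750·30 + 0.205875·110) / 0.1980125 = 75.68875 / 0.1980125 ≈ 382.24
  x_G = (0.172000·75 + 0.201625·80 + 0.365250·30 + 0.145125·110) / 0.1980125 = 55.95125 / 0.1980125 ≈ 282.56
  x_B = (0.174500·75 + 0.152750·80 + 0.082750·30 + 0.394750·110) / 0.1980125 = 71.2125 / 0.1980125 ≈ 359.64

x_S = 351.40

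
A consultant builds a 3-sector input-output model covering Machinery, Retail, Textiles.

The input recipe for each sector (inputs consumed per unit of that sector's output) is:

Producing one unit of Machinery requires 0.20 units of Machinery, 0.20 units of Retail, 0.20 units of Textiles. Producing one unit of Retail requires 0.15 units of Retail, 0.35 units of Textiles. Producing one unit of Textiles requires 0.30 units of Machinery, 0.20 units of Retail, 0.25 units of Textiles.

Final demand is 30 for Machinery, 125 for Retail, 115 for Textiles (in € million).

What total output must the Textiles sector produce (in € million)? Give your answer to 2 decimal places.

x_3 = 315.18

I − A =
  [   0.80     0.00    -0.30]
  [  -0.20     0.85    -0.20]
  [  -0.20    -0.35     0.75]
Cofactors of I−A, C_ij = (−1)^(i+j)·(minor ij) (rows/columns in the sector order above):
  C_11 = (0.85)(0.75) − (-0.20)(-0.35) = 0.5675
  C_12 = −[(-0.20)(0.75) − (-0.20)(-0.20)] = 0.1900
  C_13 = (-0.20)(-0.35) − (0.85)(-0.20) = 0.2400
  C_21 = −[(0.00)(0.75) − (-0.30)(-0.35)] = 0.1050
  C_22 = (0.80)(0.75) − (-0.30)(-0.20) = 0.5400
  C_23 = −[(0.80)(-0.35) − (0.00)(-0.20)] = 0.2800
  C_31 = (0.00)(-0.20) − (-0.30)(0.85) = 0.2550
  C_32 = −[(0.80)(-0.20) − (-0.30)(-0.20)] = 0.2200
  C_33 = (0.80)(0.85) − (0.00)(-0.20) = 0.6800
det(I−A) = Σ_j (I−A)_1j·C_1j = (0.80)(0.5675) + (0.00)(0.1900) + (-0.30)(0.2400) = 0.3820
adj(I−A) = Cᵀ =
  [ 0.5675   0.1050   0.2550]
  [ 0.1900   0.5400   0.2200]
  [ 0.2400   0.2800   0.6800]
(I − A)⁻¹ = adj(I−A) / det(I−A) ≈
  [   1.4856     0.2749     0.6675]
  [   0.4974     1.4136     0.5759]
  [   0.6283     0.7330     1.7801]
x = (I − A)⁻¹ d = adj(I−A)·d / det(I−A), with det(I−A) = 0.3820:
  x_1 = (0.5675·30 + 0.1050·125 + 0.2550·115) / 0.3820 = 59.475 / 0.3820 ≈ 155.69
  x_2 = (0.1900·30 + 0.5400·125 + 0.2200·115) / 0.3820 = 98.50 / 0.3820 ≈ 257.85
  x_3 = (0.2400·30 + 0.2800·125 + 0.6800·115) / 0.3820 = 120.40 / 0.3820 ≈ 315.18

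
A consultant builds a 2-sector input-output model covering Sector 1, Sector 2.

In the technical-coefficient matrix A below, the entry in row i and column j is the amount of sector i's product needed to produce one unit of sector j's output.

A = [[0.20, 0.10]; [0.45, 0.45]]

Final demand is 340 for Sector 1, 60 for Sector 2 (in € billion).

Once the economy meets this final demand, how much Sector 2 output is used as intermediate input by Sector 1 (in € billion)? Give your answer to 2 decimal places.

z_21 = 219.87

I − A =
  [   0.80    -0.10]
  [  -0.45     0.55]
det(I−A) = (0.80)(0.55) − (-0.10)(-0.45) = 0.3950
adj(I−A) = [[0.55, 0.10], [0.45, 0.80]]
(I − A)⁻¹ = adj(I−A) / det(I−A) ≈
  [   1.3924     0.2532]
  [   1.1392     2.0253]
First solve x = (I − A)⁻¹ d = adj(I−A)·d / det(I−A); in particular x_1 = (0.55·340 + 0.10·60) / 0.3950 = 193.00 / 0.3950 ≈ 488.6076.
Intermediate flow from 2 to 1: z_21 = a_21 · x_1 = 0.45 × 193.00 / 0.3950 = 86.85 / 0.3950 ≈ 219.87.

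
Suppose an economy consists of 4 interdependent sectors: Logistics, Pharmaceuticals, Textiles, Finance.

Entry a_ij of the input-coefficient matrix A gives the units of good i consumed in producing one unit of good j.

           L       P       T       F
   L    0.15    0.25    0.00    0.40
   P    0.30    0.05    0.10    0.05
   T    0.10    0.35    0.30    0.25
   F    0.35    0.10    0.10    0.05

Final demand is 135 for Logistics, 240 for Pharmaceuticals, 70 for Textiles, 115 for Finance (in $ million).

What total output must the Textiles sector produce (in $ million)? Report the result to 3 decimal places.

I − A =
  [   0.85    -0.25     0.00    -0.40]
  [  -0.30     0.95    -0.10    -0.05]
  [  -0.10    -0.35     0.70    -0.25]
  [  -0.35    -0.10    -0.10     0.95]
Compute the cofactors C_ij = (−1)^(i+j)·(3×3 minor ij) of I−A; the adjugate is their transpose:
adj(I−A) = Cᵀ =
  [ 0.56700   0.20200   0.06700   0.26700]
  [ 0.22300   0.44200   0.08300   0.13900]
  [ 0.28625   0.30450   0.54225   0.27925]
  [ 0.26250   0.15300   0.09050   0.48050]
det(I−A) = Σ_j (I−A)_1j·C_1j = (0.85)(0.56700) + (-0.25)(0.22300) + (0.00)(0.28625) + (-0.40)(0.26250) = 0.3212
(I − A)⁻¹ = adj(I−A) / det(I−A) ≈
  [   1.7653     0.6289     0.2086     0.8313]
  [   0.6943     1.3761     0.2584     0.4328]
  [   0.8912     0.9480     1.6882     0.8694]
  [   0.8172     0.4763     0.2818     1.4960]
x = (I − A)⁻¹ d = adj(I−A)·d / det(I−A), with det(I−A) = 0.3212:
  x_L = (0.56700·135 + 0.20200·240 + 0.06700·70 + 0.26700·115) / 0.3212 = 160.42 / 0.3212 ≈ 499.440
  x_P = (0.22300·135 + 0.44200·240 + 0.08300·70 + 0.13900·115) / 0.3212 = 157.98 / 0.3212 ≈ 491.843
  x_T = (0.28625·135 + 0.30450·240 + 0.54225·70 + 0.27925·115) / 0.3212 = 181.795 / 0.3212 ≈ 565.987
  x_F = (0.26250·135 + 0.15300·240 + 0.09050·70 + 0.48050·115) / 0.3212 = 133.75 / 0.3212 ≈ 416.407

x_T = 565.987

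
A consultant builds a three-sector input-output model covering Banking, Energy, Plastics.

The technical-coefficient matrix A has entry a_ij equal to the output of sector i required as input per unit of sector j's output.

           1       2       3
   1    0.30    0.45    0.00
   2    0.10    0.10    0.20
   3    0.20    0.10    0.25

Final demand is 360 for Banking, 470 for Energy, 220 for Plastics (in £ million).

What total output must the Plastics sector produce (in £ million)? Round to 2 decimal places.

x_3 = 669.45

I − A =
  [   0.70    -0.45     0.00]
  [  -0.10     0.90    -0.20]
  [  -0.20    -0.10     0.75]
Cofactors of I−A, C_ij = (−1)^(i+j)·(minor ij) (rows/columns in the sector order above):
  C_11 = (0.90)(0.75) − (-0.20)(-0.10) = 0.6550
  C_12 = −[(-0.10)(0.75) − (-0.20)(-0.20)] = 0.1150
  C_13 = (-0.10)(-0.10) − (0.90)(-0.20) = 0.1900
  C_21 = −[(-0.45)(0.75) − (0.00)(-0.10)] = 0.3375
  C_22 = (0.70)(0.75) − (0.00)(-0.20) = 0.5250
  C_23 = −[(0.70)(-0.10) − (-0.45)(-0.20)] = 0.1600
  C_31 = (-0.45)(-0.20) − (0.00)(0.90) = 0.0900
  C_32 = −[(0.70)(-0.20) − (0.00)(-0.10)] = 0.1400
  C_33 = (0.70)(0.90) − (-0.45)(-0.10) = 0.5850
det(I−A) = Σ_j (I−A)_1j·C_1j = (0.70)(0.6550) + (-0.45)(0.1150) + (0.00)(0.1900) = 0.40675
adj(I−A) = Cᵀ =
  [ 0.6550   0.3375   0.0900]
  [ 0.1150   0.5250   0.1400]
  [ 0.1900   0.1600   0.5850]
(I − A)⁻¹ = adj(I−A) / det(I−A) ≈
  [   1.6103     0.8297     0.2213]
  [   0.2827     1.2907     0.3442]
  [   0.4671     0.3934     1.4382]
x = (I − A)⁻¹ d = adj(I−A)·d / det(I−A), with det(I−A) = 0.40675:
  x_1 = (0.6550·360 + 0.3375·470 + 0.0900·220) / 0.40675 = 414.225 / 0.40675 ≈ 1018.38
  x_2 = (0.1150·360 + 0.5250·470 + 0.1400·220) / 0.40675 = 318.95 / 0.40675 ≈ 784.14
  x_3 = (0.1900·360 + 0.1600·470 + 0.5850·220) / 0.40675 = 272.30 / 0.40675 ≈ 669.45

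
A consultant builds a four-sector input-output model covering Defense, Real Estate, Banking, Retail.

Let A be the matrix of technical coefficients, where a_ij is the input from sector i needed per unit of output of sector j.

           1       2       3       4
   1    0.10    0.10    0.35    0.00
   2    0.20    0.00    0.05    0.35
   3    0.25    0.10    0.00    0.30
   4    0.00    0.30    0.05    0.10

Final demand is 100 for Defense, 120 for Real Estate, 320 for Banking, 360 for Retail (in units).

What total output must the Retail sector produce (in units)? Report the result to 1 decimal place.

I − A =
  [   0.90    -0.10    -0.35     0.00]
  [  -0.20     1.00    -0.05    -0.35]
  [  -0.25    -0.10     1.00    -0.30]
  [   0.00    -0.30    -0.05     0.90]
Compute the cofactors C_ij = (−1)^(i+j)·(3×3 minor ij) of I−A; the adjugate is their transpose:
adj(I−A) = Cᵀ =
  [ 0.769250   0.151500   0.284500   0.153750]
  [ 0.192625   0.717750   0.119250   0.318875]
  [ 0.234750   0.184500   0.697500   0.304250]
  [ 0.077250   0.249500   0.078500   0.779750]
det(I−A) = Σ_j (I−A)_1j·C_1j = (0.90)(0.769250) + (-0.10)(0.192625) + (-0.35)(0.234750) + (0.00)(0.077250) = 0.5909
(I − A)⁻¹ = adj(I−A) / det(I−A) ≈
  [   1.3018     0.2564     0.4815     0.2602]
  [   0.3260     1.2147     0.2018     0.5396]
  [   0.3973     0.3122     1.1804     0.5149]
  [   0.1307     0.4222     0.1328     1.3196]
x = (I − A)⁻¹ d = adj(I−A)·d / det(I−A), with det(I−A) = 0.5909:
  x_1 = (0.769250·100 + 0.151500·120 + 0.284500·320 + 0.153750·360) / 0.5909 = 241.495 / 0.5909 ≈ 408.7
  x_2 = (0.192625·100 + 0.717750·120 + 0.119250·320 + 0.318875·360) / 0.5909 = 258.3475 / 0.5909 ≈ 437.2
  x_3 = (0.234750·100 + 0.184500·120 + 0.697500·320 + 0.304250·360) / 0.5909 = 378.345 / 0.5909 ≈ 640.3
  x_4 = (0.077250·100 + 0.249500·120 + 0.078500·320 + 0.779750·360) / 0.5909 = 343.495 / 0.5909 ≈ 581.3

x_4 = 581.3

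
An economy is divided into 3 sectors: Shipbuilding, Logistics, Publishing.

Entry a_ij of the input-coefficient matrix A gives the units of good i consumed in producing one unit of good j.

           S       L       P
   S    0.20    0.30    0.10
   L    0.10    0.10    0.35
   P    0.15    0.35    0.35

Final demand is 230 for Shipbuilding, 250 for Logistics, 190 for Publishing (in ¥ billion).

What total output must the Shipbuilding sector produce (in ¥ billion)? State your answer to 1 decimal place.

x_S = 632.3

I − A =
  [   0.80    -0.30    -0.10]
  [  -0.10     0.90    -0.35]
  [  -0.15    -0.35     0.65]
Cofactors of I−A, C_ij = (−1)^(i+j)·(minor ij) (rows/columns in the sector order above):
  C_11 = (0.90)(0.65) − (-0.35)(-0.35) = 0.4625
  C_12 = −[(-0.10)(0.65) − (-0.35)(-0.15)] = 0.1175
  C_13 = (-0.10)(-0.35) − (0.90)(-0.15) = 0.1700
  C_21 = −[(-0.30)(0.65) − (-0.10)(-0.35)] = 0.2300
  C_22 = (0.80)(0.65) − (-0.10)(-0.15) = 0.5050
  C_23 = −[(0.80)(-0.35) − (-0.30)(-0.15)] = 0.3250
  C_31 = (-0.30)(-0.35) − (-0.10)(0.90) = 0.1950
  C_32 = −[(0.80)(-0.35) − (-0.10)(-0.10)] = 0.2900
  C_33 = (0.80)(0.90) − (-0.30)(-0.10) = 0.6900
det(I−A) = Σ_j (I−A)_1j·C_1j = (0.80)(0.4625) + (-0.30)(0.1175) + (-0.10)(0.1700) = 0.31775
adj(I−A) = Cᵀ =
  [ 0.4625   0.2300   0.1950]
  [ 0.1175   0.5050   0.2900]
  [ 0.1700   0.3250   0.6900]
(I − A)⁻¹ = adj(I−A) / det(I−A) ≈
  [   1.4555     0.7238     0.6137]
  [   0.3698     1.5893     0.9127]
  [   0.5350     1.0228     2.1715]
x = (I − A)⁻¹ d = adj(I−A)·d / det(I−A), with det(I−A) = 0.31775:
  x_S = (0.4625·230 + 0.2300·250 + 0.1950·190) / 0.31775 = 200.925 / 0.31775 ≈ 632.3
  x_L = (0.1175·230 + 0.5050·250 + 0.2900·190) / 0.31775 = 208.375 / 0.31775 ≈ 655.8
  x_P = (0.1700·230 + 0.3250·250 + 0.6900·190) / 0.31775 = 251.45 / 0.31775 ≈ 791.3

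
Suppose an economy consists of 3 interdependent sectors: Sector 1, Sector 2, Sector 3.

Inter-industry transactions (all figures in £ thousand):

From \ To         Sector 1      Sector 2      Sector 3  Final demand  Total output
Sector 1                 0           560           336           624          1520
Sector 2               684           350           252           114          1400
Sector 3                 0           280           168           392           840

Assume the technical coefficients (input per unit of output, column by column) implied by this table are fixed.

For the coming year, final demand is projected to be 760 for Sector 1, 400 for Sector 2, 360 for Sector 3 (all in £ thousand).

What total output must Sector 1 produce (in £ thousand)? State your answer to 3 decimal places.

x_1 = 2004.444

Technical coefficients a_ij = z_ij / X_j:
  a_11 = 0/1520 = 0.00, a_21 = 684/1520 = 0.45, a_31 = 0/1520 = 0.00
  a_12 = 560/1400 = 0.40, a_22 = 350/1400 = 0.25, a_32 = 280/1400 = 0.20
  a_13 = 336/840 = 0.40, a_23 = 252/840 = 0.30, a_33 = 168/840 = 0.20
I − A =
  [   1.00    -0.40    -0.40]
  [  -0.45     0.75    -0.30]
  [   0.00    -0.20     0.80]
Cofactors of I−A, C_ij = (−1)^(i+j)·(minor ij) (rows/columns in the sector order above):
  C_11 = (0.75)(0.80) − (-0.30)(-0.20) = 0.5400
  C_12 = −[(-0.45)(0.80) − (-0.30)(0.00)] = 0.3600
  C_13 = (-0.45)(-0.20) − (0.75)(0.00) = 0.0900
  C_21 = −[(-0.40)(0.80) − (-0.40)(-0.20)] = 0.4000
  C_22 = (1.00)(0.80) − (-0.40)(0.00) = 0.8000
  C_23 = −[(1.00)(-0.20) − (-0.40)(0.00)] = 0.2000
  C_31 = (-0.40)(-0.30) − (-0.40)(0.75) = 0.4200
  C_32 = −[(1.00)(-0.30) − (-0.40)(-0.45)] = 0.4800
  C_33 = (1.00)(0.75) − (-0.40)(-0.45) = 0.5700
det(I−A) = Σ_j (I−A)_1j·C_1j = (1.00)(0.5400) + (-0.40)(0.3600) + (-0.40)(0.0900) = 0.3600
adj(I−A) = Cᵀ =
  [ 0.5400   0.4000   0.4200]
  [ 0.3600   0.8000   0.4800]
  [ 0.0900   0.2000   0.5700]
(I − A)⁻¹ = adj(I−A) / det(I−A) ≈
  [   1.5000     1.1111     1.1667]
  [   1.0000     2.2222     1.3333]
  [   0.2500     0.5556     1.5833]
x = (I − A)⁻¹ d = adj(I−A)·d / det(I−A), with det(I−A) = 0.3600:
  x_1 = (0.5400·760 + 0.4000·400 + 0.4200·360) / 0.3600 = 721.60 / 0.3600 ≈ 2004.444
  x_2 = (0.3600·760 + 0.8000·400 + 0.4800·360) / 0.3600 = 766.40 / 0.3600 ≈ 2128.889
  x_3 = (0.0900·760 + 0.2000·400 + 0.5700·360) / 0.3600 = 353.60 / 0.3600 ≈ 982.222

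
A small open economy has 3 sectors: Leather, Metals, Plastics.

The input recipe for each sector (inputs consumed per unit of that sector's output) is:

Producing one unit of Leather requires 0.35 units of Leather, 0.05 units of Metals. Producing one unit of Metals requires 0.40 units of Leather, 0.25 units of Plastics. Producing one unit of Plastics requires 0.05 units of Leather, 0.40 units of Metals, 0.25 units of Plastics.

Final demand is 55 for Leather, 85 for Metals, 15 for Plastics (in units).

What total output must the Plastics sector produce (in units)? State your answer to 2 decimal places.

I − A =
  [   0.65    -0.40    -0.05]
  [  -0.05     1.00    -0.40]
  [   0.00    -0.25     0.75]
Cofactors of I−A, C_ij = (−1)^(i+j)·(minor ij) (rows/columns in the sector order above):
  C_11 = (1.00)(0.75) − (-0.40)(-0.25) = 0.6500
  C_12 = −[(-0.05)(0.75) − (-0.40)(0.00)] = 0.0375
  C_13 = (-0.05)(-0.25) − (1.00)(0.00) = 0.0125
  C_21 = −[(-0.40)(0.75) − (-0.05)(-0.25)] = 0.3125
  C_22 = (0.65)(0.75) − (-0.05)(0.00) = 0.4875
  C_23 = −[(0.65)(-0.25) − (-0.40)(0.00)] = 0.1625
  C_31 = (-0.40)(-0.40) − (-0.05)(1.00) = 0.2100
  C_32 = −[(0.65)(-0.40) − (-0.05)(-0.05)] = 0.2625
  C_33 = (0.65)(1.00) − (-0.40)(-0.05) = 0.6300
det(I−A) = Σ_j (I−A)_1j·C_1j = (0.65)(0.6500) + (-0.40)(0.0375) + (-0.05)(0.0125) = 0.406875
adj(I−A) = Cᵀ =
  [ 0.6500   0.3125   0.2100]
  [ 0.0375   0.4875   0.2625]
  [ 0.0125   0.1625   0.6300]
(I − A)⁻¹ = adj(I−A) / det(I−A) ≈
  [   1.5975     0.7680     0.5161]
  [   0.0922     1.1982     0.6452]
  [   0.0307     0.3994     1.5484]
x = (I − A)⁻¹ d = adj(I−A)·d / det(I−A), with det(I−A) = 0.406875:
  x_L = (0.6500·55 + 0.3125·85 + 0.2100·15) / 0.406875 = 65.4625 / 0.406875 ≈ 160.89
  x_M = (0.0375·55 + 0.4875·85 + 0.2625·15) / 0.406875 = 47.4375 / 0.406875 ≈ 116.59
  x_P = (0.0125·55 + 0.1625·85 + 0.6300·15) / 0.406875 = 23.95 / 0.406875 ≈ 58.86

x_P = 58.86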